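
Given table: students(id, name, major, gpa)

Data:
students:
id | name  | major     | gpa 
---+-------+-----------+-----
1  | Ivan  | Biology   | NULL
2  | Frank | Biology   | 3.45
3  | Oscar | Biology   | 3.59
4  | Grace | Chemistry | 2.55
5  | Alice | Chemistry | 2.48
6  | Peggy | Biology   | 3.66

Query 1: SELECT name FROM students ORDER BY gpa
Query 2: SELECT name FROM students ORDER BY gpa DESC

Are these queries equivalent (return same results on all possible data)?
No, not equivalent

Query 1 returns: [('Ivan',), ('Alice',), ('Grace',), ('Frank',), ('Oscar',), ('Peggy',)]
Query 2 returns: [('Peggy',), ('Oscar',), ('Frank',), ('Grace',), ('Alice',), ('Ivan',)]

Reason: ASC vs DESC gives opposite ordering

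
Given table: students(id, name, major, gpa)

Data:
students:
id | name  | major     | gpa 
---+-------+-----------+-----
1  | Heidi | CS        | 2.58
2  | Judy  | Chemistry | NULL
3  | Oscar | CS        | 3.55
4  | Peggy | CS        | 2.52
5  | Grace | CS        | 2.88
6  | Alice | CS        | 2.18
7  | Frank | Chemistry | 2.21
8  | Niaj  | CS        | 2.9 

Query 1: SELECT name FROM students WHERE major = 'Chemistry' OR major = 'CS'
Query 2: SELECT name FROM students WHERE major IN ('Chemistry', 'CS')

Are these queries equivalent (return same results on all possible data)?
Yes, equivalent

Both queries return: [('Alice',), ('Frank',), ('Grace',), ('Heidi',), ('Judy',), ('Niaj',), ('Oscar',), ('Peggy',)]

Reason: OR vs IN are equivalent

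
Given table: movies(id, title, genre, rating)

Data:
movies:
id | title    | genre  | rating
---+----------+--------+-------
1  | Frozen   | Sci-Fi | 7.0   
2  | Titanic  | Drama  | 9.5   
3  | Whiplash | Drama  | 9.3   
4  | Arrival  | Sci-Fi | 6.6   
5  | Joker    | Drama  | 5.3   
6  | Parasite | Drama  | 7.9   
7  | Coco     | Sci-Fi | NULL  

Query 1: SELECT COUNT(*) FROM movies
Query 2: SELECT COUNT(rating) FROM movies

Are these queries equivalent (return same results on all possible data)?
No, not equivalent

Query 1 returns: [(7,)]
Query 2 returns: [(6,)]

Reason: COUNT(*) includes NULLs, COUNT(column) excludes them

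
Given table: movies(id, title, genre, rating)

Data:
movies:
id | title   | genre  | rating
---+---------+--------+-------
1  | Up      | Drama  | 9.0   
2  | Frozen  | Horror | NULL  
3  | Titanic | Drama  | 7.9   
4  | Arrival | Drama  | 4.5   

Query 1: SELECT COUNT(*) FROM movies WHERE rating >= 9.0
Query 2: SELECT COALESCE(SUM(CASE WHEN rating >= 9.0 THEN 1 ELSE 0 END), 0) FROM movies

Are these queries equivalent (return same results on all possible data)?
Yes, equivalent

Both queries return: [(1,)]

Reason: COUNT with WHERE vs conditional SUM (COALESCE handles empty-table NULL)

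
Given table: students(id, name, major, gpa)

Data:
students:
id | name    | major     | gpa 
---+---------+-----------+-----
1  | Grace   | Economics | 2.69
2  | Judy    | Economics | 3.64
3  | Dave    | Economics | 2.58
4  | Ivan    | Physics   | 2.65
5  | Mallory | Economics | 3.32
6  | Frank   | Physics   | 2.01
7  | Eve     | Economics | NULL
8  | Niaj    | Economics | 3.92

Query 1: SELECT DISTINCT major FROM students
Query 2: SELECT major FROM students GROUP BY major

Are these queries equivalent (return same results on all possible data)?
Yes, equivalent

Both queries return: [('Economics',), ('Physics',)]

Reason: Both get unique majors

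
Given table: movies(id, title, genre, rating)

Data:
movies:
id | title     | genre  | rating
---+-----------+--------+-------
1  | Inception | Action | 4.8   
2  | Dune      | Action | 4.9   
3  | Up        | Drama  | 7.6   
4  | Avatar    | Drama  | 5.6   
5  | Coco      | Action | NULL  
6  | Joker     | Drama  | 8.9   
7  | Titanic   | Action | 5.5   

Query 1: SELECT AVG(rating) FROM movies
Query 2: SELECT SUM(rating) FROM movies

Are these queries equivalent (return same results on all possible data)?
No, not equivalent

Query 1 returns: [(6.216666666666666,)]
Query 2 returns: [(37.3,)]

Reason: AVG vs SUM give different aggregate values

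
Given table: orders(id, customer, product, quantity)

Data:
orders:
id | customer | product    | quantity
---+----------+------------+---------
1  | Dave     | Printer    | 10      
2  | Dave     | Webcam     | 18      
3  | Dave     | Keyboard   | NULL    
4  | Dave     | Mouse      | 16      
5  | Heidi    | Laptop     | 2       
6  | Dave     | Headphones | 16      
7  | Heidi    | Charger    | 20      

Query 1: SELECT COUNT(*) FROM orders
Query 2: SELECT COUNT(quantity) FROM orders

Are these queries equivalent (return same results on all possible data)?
No, not equivalent

Query 1 returns: [(7,)]
Query 2 returns: [(6,)]

Reason: COUNT(*) includes NULLs, COUNT(column) excludes them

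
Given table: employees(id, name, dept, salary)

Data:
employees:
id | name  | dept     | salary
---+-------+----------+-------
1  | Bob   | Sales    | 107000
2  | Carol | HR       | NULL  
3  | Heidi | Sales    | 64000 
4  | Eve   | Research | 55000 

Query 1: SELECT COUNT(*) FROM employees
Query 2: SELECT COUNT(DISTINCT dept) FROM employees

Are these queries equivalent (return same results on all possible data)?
No, not equivalent

Query 1 returns: [(4,)]
Query 2 returns: [(3,)]

Reason: COUNT(*) counts rows, COUNT(DISTINCT dept) counts unique depts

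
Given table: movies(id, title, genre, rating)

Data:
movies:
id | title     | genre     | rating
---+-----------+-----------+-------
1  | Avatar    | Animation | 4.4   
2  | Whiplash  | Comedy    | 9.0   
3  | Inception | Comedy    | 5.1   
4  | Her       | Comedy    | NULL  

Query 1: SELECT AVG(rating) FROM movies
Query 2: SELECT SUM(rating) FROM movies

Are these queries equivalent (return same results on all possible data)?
No, not equivalent

Query 1 returns: [(6.166666666666667,)]
Query 2 returns: [(18.5,)]

Reason: AVG vs SUM give different aggregate values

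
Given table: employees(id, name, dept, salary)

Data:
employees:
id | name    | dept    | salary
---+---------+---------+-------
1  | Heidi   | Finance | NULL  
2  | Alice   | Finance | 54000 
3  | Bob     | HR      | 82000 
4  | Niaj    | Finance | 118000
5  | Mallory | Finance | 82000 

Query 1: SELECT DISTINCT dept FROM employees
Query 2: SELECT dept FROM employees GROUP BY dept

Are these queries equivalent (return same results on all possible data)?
Yes, equivalent

Both queries return: [('Finance',), ('HR',)]

Reason: Both get unique depts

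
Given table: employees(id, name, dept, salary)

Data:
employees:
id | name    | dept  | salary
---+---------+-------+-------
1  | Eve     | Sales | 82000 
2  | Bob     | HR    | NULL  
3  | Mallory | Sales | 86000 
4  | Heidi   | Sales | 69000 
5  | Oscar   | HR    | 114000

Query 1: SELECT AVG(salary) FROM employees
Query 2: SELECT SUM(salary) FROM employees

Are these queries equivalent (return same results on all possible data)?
No, not equivalent

Query 1 returns: [(87750.0,)]
Query 2 returns: [(351000,)]

Reason: AVG vs SUM give different aggregate values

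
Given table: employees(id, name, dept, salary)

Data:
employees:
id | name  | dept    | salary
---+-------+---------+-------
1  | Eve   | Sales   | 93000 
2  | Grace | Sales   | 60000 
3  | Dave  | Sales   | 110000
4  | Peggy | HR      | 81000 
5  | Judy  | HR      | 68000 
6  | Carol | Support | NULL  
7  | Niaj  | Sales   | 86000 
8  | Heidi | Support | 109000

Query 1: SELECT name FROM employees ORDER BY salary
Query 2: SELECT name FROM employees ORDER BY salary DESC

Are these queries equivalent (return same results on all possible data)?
No, not equivalent

Query 1 returns: [('Carol',), ('Grace',), ('Judy',), ('Peggy',), ('Niaj',), ('Eve',), ('Heidi',), ('Dave',)]
Query 2 returns: [('Dave',), ('Heidi',), ('Eve',), ('Niaj',), ('Peggy',), ('Judy',), ('Grace',), ('Carol',)]

Reason: ASC vs DESC gives opposite ordering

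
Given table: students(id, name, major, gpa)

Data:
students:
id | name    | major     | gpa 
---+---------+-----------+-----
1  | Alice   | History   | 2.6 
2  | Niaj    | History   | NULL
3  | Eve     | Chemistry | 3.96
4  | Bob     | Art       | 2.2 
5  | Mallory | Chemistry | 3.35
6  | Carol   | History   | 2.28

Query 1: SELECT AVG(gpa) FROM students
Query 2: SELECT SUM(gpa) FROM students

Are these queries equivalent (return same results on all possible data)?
No, not equivalent

Query 1 returns: [(2.878,)]
Query 2 returns: [(14.39,)]

Reason: AVG vs SUM give different aggregate values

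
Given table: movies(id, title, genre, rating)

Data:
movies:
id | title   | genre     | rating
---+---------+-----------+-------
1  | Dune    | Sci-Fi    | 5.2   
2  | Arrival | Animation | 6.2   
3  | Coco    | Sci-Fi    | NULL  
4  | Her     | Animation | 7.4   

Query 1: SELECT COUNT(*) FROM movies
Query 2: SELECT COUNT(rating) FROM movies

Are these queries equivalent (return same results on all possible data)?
No, not equivalent

Query 1 returns: [(4,)]
Query 2 returns: [(3,)]

Reason: COUNT(*) includes NULLs, COUNT(column) excludes them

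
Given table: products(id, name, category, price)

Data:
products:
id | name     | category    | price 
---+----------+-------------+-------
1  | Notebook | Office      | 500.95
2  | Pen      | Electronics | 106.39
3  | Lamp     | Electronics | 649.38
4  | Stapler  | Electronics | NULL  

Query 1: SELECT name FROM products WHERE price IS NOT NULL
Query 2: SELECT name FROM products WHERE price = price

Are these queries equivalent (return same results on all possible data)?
Yes, equivalent

Both queries return: [('Lamp',), ('Notebook',), ('Pen',)]

Reason: IS NOT NULL vs self-equality (both exclude NULLs)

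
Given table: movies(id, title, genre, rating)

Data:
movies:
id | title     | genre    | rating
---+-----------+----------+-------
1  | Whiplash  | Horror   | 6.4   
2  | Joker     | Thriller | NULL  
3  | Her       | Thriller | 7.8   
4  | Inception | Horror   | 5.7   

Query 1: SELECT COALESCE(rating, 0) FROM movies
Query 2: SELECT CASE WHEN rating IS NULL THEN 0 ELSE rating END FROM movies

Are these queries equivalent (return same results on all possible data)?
Yes, equivalent

Both queries return: [(0,), (5.7,), (6.4,), (7.8,)]

Reason: COALESCE vs CASE for NULL handling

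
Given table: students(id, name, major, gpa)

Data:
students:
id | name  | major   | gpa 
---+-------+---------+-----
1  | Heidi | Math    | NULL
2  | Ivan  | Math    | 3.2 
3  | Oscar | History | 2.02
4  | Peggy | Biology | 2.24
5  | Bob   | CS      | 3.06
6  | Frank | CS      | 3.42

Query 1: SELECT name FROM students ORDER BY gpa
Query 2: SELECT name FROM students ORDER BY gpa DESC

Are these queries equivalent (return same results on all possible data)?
No, not equivalent

Query 1 returns: [('Heidi',), ('Oscar',), ('Peggy',), ('Bob',), ('Ivan',), ('Frank',)]
Query 2 returns: [('Frank',), ('Ivan',), ('Bob',), ('Peggy',), ('Oscar',), ('Heidi',)]

Reason: ASC vs DESC gives opposite ordering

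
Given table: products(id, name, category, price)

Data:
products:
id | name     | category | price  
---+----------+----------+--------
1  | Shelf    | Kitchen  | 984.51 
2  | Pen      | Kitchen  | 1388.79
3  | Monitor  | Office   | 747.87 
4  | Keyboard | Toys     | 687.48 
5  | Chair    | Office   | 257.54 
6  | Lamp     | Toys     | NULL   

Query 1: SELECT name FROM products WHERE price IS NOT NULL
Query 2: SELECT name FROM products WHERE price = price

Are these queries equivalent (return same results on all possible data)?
Yes, equivalent

Both queries return: [('Chair',), ('Keyboard',), ('Monitor',), ('Pen',), ('Shelf',)]

Reason: IS NOT NULL vs self-equality (both exclude NULLs)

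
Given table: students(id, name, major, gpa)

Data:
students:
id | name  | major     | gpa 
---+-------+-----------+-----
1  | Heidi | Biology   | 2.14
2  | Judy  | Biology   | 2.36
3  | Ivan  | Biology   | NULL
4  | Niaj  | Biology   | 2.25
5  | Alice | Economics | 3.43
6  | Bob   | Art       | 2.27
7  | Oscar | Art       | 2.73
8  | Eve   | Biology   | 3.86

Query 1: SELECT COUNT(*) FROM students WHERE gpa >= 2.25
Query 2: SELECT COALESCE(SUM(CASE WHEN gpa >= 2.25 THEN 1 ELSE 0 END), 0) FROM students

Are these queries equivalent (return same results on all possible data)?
Yes, equivalent

Both queries return: [(6,)]

Reason: COUNT with WHERE vs conditional SUM (COALESCE handles empty-table NULL)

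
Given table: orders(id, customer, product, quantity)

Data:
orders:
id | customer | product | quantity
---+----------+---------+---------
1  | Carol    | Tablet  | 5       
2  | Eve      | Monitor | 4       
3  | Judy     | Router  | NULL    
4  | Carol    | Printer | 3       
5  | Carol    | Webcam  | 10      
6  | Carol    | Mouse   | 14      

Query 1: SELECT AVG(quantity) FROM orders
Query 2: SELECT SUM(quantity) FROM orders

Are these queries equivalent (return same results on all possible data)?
No, not equivalent

Query 1 returns: [(7.2,)]
Query 2 returns: [(36,)]

Reason: AVG vs SUM give different aggregate values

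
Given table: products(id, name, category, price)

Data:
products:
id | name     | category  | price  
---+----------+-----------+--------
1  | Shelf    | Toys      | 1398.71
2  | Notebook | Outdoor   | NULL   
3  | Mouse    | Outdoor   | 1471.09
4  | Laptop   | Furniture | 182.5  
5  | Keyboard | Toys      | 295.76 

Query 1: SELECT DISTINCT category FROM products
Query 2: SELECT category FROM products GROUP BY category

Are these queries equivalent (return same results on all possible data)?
Yes, equivalent

Both queries return: [('Furniture',), ('Outdoor',), ('Toys',)]

Reason: Both get unique categorys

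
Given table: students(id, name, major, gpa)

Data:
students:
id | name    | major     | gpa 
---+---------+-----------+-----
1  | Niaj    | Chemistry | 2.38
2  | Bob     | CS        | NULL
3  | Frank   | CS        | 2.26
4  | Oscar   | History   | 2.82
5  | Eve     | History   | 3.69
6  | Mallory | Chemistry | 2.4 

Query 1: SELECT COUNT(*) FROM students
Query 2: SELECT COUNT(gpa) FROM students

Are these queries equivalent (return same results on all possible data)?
No, not equivalent

Query 1 returns: [(6,)]
Query 2 returns: [(5,)]

Reason: COUNT(*) includes NULLs, COUNT(column) excludes them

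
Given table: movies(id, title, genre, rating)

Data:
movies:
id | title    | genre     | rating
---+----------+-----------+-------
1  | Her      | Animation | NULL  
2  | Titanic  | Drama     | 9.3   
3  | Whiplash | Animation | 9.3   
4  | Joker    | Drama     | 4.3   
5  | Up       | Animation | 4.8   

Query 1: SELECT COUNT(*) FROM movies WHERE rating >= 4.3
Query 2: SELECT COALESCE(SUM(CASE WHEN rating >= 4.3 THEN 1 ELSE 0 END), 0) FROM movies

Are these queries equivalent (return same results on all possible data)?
Yes, equivalent

Both queries return: [(4,)]

Reason: COUNT with WHERE vs conditional SUM (COALESCE handles empty-table NULL)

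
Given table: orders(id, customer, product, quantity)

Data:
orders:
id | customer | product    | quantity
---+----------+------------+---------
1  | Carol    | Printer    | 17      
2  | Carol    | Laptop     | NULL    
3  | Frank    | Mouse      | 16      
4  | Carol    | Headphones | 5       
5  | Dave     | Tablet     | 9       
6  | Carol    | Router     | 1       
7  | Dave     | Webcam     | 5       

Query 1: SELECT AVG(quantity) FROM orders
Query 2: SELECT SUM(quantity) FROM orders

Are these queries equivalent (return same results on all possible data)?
No, not equivalent

Query 1 returns: [(8.833333333333334,)]
Query 2 returns: [(53,)]

Reason: AVG vs SUM give different aggregate values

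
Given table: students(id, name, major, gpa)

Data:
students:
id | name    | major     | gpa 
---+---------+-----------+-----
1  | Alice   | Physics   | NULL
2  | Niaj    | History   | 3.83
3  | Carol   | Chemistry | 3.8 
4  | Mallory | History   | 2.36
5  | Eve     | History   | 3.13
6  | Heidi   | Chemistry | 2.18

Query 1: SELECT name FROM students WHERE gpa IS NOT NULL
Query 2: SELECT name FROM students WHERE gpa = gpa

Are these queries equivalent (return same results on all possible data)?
Yes, equivalent

Both queries return: [('Carol',), ('Eve',), ('Heidi',), ('Mallory',), ('Niaj',)]

Reason: IS NOT NULL vs self-equality (both exclude NULLs)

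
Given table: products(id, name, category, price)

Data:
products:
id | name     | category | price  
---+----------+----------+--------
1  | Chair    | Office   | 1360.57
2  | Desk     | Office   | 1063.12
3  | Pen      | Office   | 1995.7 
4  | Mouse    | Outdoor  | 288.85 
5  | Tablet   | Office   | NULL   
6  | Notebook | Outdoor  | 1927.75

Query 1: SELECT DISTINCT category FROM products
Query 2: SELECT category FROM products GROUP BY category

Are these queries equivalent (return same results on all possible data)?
Yes, equivalent

Both queries return: [('Office',), ('Outdoor',)]

Reason: Both get unique categorys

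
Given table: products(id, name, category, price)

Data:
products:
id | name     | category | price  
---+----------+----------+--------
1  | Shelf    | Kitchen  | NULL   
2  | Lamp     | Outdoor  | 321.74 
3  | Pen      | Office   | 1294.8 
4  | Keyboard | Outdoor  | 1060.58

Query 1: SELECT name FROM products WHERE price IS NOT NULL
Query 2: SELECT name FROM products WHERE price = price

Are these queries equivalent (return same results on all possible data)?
Yes, equivalent

Both queries return: [('Keyboard',), ('Lamp',), ('Pen',)]

Reason: IS NOT NULL vs self-equality (both exclude NULLs)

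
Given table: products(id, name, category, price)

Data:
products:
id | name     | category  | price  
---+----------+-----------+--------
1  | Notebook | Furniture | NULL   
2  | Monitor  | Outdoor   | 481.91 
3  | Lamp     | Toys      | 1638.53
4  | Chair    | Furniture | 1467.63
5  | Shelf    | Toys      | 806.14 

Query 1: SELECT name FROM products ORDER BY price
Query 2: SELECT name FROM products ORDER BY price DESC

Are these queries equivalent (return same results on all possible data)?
No, not equivalent

Query 1 returns: [('Notebook',), ('Monitor',), ('Shelf',), ('Chair',), ('Lamp',)]
Query 2 returns: [('Lamp',), ('Chair',), ('Shelf',), ('Monitor',), ('Notebook',)]

Reason: ASC vs DESC gives opposite ordering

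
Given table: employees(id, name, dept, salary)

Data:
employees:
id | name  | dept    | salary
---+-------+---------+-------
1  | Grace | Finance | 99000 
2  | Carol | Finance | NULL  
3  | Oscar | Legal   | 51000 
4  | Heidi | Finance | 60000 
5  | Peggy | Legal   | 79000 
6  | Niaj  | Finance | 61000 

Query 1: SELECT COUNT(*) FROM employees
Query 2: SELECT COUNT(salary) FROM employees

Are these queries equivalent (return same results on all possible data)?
No, not equivalent

Query 1 returns: [(6,)]
Query 2 returns: [(5,)]

Reason: COUNT(*) includes NULLs, COUNT(column) excludes them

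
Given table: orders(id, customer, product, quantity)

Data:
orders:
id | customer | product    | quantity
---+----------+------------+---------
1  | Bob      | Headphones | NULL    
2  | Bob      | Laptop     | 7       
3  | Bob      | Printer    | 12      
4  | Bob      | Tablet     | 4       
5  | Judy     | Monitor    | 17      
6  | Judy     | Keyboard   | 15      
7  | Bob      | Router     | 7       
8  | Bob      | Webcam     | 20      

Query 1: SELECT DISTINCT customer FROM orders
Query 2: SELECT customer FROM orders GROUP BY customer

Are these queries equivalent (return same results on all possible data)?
Yes, equivalent

Both queries return: [('Bob',), ('Judy',)]

Reason: Both get unique customers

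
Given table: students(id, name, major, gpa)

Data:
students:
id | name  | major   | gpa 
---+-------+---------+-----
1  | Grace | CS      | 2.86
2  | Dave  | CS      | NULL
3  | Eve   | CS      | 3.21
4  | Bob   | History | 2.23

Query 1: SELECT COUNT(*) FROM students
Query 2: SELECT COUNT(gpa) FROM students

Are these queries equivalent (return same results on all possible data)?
No, not equivalent

Query 1 returns: [(4,)]
Query 2 returns: [(3,)]

Reason: COUNT(*) includes NULLs, COUNT(column) excludes them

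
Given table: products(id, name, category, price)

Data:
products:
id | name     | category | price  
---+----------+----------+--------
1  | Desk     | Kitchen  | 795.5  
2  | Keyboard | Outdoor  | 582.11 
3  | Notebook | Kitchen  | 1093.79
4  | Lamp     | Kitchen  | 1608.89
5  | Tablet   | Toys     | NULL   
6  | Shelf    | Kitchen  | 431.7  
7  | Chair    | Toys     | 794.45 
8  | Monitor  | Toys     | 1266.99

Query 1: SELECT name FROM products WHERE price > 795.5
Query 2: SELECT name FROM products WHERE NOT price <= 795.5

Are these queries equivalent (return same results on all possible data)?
Yes, equivalent

Both queries return: [('Lamp',), ('Monitor',), ('Notebook',)]

Reason: Both filter price > 795.5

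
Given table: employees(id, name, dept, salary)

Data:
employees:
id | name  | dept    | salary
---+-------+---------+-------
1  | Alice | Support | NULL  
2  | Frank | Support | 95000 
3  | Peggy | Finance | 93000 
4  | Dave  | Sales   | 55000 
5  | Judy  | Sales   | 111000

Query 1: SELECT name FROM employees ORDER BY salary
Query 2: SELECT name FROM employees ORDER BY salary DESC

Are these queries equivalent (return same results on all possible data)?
No, not equivalent

Query 1 returns: [('Alice',), ('Dave',), ('Peggy',), ('Frank',), ('Judy',)]
Query 2 returns: [('Judy',), ('Frank',), ('Peggy',), ('Dave',), ('Alice',)]

Reason: ASC vs DESC gives opposite ordering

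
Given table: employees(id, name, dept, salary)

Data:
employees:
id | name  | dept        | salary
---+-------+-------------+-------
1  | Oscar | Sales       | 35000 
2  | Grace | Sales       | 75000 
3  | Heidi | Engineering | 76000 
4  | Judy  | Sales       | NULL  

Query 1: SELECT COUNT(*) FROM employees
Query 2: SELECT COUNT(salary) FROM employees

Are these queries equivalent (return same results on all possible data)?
No, not equivalent

Query 1 returns: [(4,)]
Query 2 returns: [(3,)]

Reason: COUNT(*) includes NULLs, COUNT(column) excludes them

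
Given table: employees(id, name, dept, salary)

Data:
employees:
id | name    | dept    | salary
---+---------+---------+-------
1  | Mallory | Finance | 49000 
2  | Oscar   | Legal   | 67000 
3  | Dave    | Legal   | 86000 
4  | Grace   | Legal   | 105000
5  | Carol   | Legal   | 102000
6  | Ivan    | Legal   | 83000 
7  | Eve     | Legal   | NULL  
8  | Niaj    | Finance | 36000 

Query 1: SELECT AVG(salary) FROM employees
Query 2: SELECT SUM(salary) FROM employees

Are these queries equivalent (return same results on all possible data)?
No, not equivalent

Query 1 returns: [(75428.57142857143,)]
Query 2 returns: [(528000,)]

Reason: AVG vs SUM give different aggregate values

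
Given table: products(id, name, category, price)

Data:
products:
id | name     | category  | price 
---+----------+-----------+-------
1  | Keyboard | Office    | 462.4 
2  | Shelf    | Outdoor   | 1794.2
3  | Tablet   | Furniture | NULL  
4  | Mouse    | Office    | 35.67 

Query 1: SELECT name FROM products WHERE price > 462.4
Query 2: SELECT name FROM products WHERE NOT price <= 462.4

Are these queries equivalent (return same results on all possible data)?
Yes, equivalent

Both queries return: [('Shelf',)]

Reason: Both filter price > 462.4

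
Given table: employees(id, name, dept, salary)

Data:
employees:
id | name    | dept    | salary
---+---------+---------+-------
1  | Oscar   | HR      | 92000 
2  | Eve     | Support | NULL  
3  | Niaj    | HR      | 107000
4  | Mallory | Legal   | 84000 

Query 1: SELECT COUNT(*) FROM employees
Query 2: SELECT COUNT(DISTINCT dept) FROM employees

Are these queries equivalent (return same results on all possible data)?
No, not equivalent

Query 1 returns: [(4,)]
Query 2 returns: [(3,)]

Reason: COUNT(*) counts rows, COUNT(DISTINCT dept) counts unique depts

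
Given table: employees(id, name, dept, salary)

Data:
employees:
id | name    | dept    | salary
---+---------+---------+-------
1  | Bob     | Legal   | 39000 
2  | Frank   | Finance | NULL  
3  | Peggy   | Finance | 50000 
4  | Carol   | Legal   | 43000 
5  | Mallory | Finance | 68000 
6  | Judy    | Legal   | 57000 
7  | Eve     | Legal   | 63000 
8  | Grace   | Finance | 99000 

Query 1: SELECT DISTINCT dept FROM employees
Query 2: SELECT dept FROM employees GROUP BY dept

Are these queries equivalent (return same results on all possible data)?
Yes, equivalent

Both queries return: [('Finance',), ('Legal',)]

Reason: Both get unique depts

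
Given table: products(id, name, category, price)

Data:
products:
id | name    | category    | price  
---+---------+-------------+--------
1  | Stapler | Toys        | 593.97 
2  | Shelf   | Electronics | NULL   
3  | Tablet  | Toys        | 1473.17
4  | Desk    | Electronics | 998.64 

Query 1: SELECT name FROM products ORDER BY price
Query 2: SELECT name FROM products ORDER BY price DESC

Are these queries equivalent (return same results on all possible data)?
No, not equivalent

Query 1 returns: [('Shelf',), ('Stapler',), ('Desk',), ('Tablet',)]
Query 2 returns: [('Tablet',), ('Desk',), ('Stapler',), ('Shelf',)]

Reason: ASC vs DESC gives opposite ordering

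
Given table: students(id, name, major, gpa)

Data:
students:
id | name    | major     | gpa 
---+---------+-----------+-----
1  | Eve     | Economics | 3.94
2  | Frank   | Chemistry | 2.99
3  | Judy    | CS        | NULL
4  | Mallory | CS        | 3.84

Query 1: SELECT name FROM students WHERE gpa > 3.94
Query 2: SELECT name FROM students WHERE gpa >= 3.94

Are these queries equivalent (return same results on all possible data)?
No, not equivalent

Query 1 returns: []
Query 2 returns: [('Eve',)]

Reason: > vs >= gives different results when gpa = 3.94 exists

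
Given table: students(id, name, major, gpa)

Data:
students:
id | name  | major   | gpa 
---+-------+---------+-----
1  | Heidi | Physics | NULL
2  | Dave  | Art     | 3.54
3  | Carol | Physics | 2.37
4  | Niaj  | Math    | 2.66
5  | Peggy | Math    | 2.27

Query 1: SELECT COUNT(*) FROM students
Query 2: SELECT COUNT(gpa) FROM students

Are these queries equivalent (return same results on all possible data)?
No, not equivalent

Query 1 returns: [(5,)]
Query 2 returns: [(4,)]

Reason: COUNT(*) includes NULLs, COUNT(column) excludes them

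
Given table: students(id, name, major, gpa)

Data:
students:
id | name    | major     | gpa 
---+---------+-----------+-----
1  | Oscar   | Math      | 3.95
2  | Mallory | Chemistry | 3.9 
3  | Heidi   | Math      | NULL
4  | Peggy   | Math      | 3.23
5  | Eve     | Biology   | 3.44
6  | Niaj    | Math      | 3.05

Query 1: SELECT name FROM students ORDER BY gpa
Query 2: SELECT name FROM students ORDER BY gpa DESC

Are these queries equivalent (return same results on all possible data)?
No, not equivalent

Query 1 returns: [('Heidi',), ('Niaj',), ('Peggy',), ('Eve',), ('Mallory',), ('Oscar',)]
Query 2 returns: [('Oscar',), ('Mallory',), ('Eve',), ('Peggy',), ('Niaj',), ('Heidi',)]

Reason: ASC vs DESC gives opposite ordering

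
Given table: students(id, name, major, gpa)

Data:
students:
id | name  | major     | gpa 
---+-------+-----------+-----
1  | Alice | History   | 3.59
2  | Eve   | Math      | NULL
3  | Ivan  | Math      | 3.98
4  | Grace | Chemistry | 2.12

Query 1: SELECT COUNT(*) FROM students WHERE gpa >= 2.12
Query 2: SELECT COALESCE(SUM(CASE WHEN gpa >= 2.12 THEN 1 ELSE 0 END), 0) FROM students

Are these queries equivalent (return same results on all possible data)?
Yes, equivalent

Both queries return: [(3,)]

Reason: COUNT with WHERE vs conditional SUM (COALESCE handles empty-table NULL)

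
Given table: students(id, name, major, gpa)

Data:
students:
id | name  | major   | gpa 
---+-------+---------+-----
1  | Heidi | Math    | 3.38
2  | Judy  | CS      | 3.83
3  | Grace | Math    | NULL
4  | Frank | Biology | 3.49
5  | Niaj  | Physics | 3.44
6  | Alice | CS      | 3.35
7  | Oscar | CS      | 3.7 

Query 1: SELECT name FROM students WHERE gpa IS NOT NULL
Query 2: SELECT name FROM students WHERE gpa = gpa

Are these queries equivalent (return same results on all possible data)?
Yes, equivalent

Both queries return: [('Alice',), ('Frank',), ('Heidi',), ('Judy',), ('Niaj',), ('Oscar',)]

Reason: IS NOT NULL vs self-equality (both exclude NULLs)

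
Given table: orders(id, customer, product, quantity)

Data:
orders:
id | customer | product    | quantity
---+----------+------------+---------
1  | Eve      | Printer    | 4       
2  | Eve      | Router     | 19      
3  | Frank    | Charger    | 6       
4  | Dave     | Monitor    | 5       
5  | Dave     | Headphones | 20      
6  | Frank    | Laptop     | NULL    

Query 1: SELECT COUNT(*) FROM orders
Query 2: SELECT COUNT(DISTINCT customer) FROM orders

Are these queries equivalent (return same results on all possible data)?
No, not equivalent

Query 1 returns: [(6,)]
Query 2 returns: [(3,)]

Reason: COUNT(*) counts rows, COUNT(DISTINCT customer) counts unique customers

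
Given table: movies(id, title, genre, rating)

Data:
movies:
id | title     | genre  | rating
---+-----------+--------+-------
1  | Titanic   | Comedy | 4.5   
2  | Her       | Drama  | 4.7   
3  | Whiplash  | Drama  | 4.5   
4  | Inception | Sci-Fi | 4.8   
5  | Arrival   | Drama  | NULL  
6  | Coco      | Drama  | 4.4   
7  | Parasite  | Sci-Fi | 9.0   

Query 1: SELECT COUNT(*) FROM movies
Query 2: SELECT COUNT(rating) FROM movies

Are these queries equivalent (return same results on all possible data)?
No, not equivalent

Query 1 returns: [(7,)]
Query 2 returns: [(6,)]

Reason: COUNT(*) includes NULLs, COUNT(column) excludes them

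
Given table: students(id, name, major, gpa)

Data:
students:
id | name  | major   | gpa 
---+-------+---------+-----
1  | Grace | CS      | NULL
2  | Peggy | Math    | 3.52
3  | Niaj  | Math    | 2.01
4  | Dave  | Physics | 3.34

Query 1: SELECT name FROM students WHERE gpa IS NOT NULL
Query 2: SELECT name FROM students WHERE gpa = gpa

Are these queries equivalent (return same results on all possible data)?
Yes, equivalent

Both queries return: [('Dave',), ('Niaj',), ('Peggy',)]

Reason: IS NOT NULL vs self-equality (both exclude NULLs)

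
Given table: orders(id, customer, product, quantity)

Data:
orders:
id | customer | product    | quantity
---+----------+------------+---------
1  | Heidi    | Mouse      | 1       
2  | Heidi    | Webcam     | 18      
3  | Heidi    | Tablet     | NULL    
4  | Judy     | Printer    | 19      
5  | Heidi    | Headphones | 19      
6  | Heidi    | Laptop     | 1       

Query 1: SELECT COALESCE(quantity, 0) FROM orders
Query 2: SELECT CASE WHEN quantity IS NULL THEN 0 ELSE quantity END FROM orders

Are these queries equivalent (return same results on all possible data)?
Yes, equivalent

Both queries return: [(0,), (1,), (1,), (18,), (19,), (19,)]

Reason: COALESCE vs CASE for NULL handling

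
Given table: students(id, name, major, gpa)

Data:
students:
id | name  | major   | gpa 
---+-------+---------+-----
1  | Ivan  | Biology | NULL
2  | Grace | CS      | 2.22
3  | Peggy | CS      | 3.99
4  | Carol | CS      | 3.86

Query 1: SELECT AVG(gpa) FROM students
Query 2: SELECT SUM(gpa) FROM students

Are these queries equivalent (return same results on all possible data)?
No, not equivalent

Query 1 returns: [(3.356666666666667,)]
Query 2 returns: [(10.07,)]

Reason: AVG vs SUM give different aggregate values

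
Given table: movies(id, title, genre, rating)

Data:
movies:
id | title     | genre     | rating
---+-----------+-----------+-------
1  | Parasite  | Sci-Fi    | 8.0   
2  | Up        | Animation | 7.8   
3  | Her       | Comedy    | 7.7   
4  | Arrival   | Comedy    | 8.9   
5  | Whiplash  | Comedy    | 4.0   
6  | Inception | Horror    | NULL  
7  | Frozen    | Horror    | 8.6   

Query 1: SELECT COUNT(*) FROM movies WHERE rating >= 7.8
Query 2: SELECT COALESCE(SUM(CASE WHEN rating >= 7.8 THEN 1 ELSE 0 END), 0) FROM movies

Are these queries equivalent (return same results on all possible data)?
Yes, equivalent

Both queries return: [(4,)]

Reason: COUNT with WHERE vs conditional SUM (COALESCE handles empty-table NULL)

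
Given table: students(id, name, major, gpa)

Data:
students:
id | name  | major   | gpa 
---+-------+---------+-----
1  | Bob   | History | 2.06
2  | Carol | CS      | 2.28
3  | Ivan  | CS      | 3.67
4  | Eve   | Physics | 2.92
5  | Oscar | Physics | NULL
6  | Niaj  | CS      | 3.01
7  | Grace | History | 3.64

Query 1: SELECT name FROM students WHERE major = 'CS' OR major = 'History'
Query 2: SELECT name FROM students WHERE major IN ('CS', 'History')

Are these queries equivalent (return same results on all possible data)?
Yes, equivalent

Both queries return: [('Bob',), ('Carol',), ('Grace',), ('Ivan',), ('Niaj',)]

Reason: OR vs IN are equivalent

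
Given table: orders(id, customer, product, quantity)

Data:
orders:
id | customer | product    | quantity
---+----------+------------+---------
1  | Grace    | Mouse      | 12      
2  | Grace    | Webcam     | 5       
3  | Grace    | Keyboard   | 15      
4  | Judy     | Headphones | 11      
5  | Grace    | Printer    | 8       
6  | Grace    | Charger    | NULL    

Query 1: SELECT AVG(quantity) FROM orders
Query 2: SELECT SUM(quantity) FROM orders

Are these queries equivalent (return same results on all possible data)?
No, not equivalent

Query 1 returns: [(10.2,)]
Query 2 returns: [(51,)]

Reason: AVG vs SUM give different aggregate values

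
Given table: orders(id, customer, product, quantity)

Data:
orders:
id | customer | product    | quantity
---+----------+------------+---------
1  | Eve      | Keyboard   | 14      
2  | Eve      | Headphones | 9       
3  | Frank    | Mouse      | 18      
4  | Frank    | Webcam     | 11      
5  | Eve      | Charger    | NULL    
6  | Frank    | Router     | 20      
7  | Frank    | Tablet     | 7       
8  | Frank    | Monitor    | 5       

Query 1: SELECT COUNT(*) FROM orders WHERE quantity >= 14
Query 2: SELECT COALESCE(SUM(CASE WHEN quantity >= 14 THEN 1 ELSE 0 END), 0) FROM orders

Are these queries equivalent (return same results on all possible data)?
Yes, equivalent

Both queries return: [(3,)]

Reason: COUNT with WHERE vs conditional SUM (COALESCE handles empty-table NULL)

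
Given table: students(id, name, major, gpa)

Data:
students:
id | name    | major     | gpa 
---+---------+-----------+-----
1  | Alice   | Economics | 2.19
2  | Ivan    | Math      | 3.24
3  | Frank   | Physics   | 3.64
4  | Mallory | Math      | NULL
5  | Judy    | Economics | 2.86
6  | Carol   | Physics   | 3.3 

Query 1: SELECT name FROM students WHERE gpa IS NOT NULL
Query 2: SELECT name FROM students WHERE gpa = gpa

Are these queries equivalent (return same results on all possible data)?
Yes, equivalent

Both queries return: [('Alice',), ('Carol',), ('Frank',), ('Ivan',), ('Judy',)]

Reason: IS NOT NULL vs self-equality (both exclude NULLs)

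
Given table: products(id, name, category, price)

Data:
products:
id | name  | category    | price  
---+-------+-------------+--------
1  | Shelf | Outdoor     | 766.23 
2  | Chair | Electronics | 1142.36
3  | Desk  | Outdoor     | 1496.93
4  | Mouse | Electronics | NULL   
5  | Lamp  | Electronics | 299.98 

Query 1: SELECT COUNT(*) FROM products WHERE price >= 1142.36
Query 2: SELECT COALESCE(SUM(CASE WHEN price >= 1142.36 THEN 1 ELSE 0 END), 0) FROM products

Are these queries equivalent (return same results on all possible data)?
Yes, equivalent

Both queries return: [(2,)]

Reason: COUNT with WHERE vs conditional SUM (COALESCE handles empty-table NULL)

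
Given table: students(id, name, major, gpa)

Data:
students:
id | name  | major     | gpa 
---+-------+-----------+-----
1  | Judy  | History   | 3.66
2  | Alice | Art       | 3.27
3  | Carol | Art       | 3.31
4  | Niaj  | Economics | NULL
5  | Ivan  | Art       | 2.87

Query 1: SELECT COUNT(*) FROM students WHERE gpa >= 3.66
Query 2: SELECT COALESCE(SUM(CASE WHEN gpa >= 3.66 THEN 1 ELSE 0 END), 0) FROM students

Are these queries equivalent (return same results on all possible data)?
Yes, equivalent

Both queries return: [(1,)]

Reason: COUNT with WHERE vs conditional SUM (COALESCE handles empty-table NULL)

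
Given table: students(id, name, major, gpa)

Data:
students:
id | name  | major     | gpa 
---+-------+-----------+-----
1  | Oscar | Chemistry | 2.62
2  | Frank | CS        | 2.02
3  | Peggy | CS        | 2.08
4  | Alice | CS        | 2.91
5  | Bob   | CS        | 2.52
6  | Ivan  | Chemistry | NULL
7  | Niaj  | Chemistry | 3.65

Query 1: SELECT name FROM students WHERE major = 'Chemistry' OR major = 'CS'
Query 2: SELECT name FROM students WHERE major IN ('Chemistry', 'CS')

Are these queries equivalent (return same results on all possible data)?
Yes, equivalent

Both queries return: [('Alice',), ('Bob',), ('Frank',), ('Ivan',), ('Niaj',), ('Oscar',), ('Peggy',)]

Reason: OR vs IN are equivalent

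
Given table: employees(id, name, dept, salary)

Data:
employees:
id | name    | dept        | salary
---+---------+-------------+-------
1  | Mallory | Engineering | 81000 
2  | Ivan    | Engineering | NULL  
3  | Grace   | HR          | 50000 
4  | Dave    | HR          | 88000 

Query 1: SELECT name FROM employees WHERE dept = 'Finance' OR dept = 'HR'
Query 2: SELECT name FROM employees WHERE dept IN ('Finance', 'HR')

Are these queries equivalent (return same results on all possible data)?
Yes, equivalent

Both queries return: [('Dave',), ('Grace',)]

Reason: OR vs IN are equivalent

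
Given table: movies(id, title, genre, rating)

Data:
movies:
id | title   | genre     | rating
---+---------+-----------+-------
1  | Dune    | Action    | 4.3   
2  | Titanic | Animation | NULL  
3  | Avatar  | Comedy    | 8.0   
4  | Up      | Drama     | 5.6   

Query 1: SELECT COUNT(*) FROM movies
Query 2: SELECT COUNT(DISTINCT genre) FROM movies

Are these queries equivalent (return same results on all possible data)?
No, not equivalent

Query 1 returns: [(4,)]
Query 2 returns: [(4,)]

Reason: COUNT(*) counts rows, COUNT(DISTINCT genre) counts unique genres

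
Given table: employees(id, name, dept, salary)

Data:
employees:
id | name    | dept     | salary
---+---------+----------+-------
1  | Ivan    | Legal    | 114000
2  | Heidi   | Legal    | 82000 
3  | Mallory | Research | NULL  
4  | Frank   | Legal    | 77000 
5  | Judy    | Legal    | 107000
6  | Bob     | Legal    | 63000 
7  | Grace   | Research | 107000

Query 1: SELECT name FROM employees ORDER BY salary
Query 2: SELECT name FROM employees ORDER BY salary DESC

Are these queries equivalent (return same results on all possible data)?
No, not equivalent

Query 1 returns: [('Mallory',), ('Bob',), ('Frank',), ('Heidi',), ('Judy',), ('Grace',), ('Ivan',)]
Query 2 returns: [('Ivan',), ('Judy',), ('Grace',), ('Heidi',), ('Frank',), ('Bob',), ('Mallory',)]

Reason: ASC vs DESC gives opposite ordering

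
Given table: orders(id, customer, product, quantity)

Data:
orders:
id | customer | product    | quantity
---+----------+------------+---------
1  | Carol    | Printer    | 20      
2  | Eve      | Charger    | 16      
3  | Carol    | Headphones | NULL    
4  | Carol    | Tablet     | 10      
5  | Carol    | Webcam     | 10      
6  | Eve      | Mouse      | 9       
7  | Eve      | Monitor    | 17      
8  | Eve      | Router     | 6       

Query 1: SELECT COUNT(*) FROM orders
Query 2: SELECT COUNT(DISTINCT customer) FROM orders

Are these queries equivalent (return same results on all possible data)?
No, not equivalent

Query 1 returns: [(8,)]
Query 2 returns: [(2,)]

Reason: COUNT(*) counts rows, COUNT(DISTINCT customer) counts unique customers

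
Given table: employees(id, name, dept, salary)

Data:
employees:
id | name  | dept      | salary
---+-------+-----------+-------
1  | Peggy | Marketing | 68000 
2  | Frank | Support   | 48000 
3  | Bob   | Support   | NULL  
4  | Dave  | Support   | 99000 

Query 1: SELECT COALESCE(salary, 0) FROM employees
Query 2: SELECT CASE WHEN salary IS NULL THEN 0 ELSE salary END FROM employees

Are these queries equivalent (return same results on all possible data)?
Yes, equivalent

Both queries return: [(0,), (48000,), (68000,), (99000,)]

Reason: COALESCE vs CASE for NULL handling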